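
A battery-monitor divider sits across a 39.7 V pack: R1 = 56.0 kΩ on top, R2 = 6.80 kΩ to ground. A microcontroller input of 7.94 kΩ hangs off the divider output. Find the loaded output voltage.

V_out ≈ 2.44 V

The load sits in parallel with R2: R2‖R_L = (6.80 × 7.94) / (6.80 + 7.94) = 3.663 kΩ.
V_out = 39.7 × 3.663 / (56.0 + 3.663) = 39.7 × 3.663/59.66 = 2.44 V.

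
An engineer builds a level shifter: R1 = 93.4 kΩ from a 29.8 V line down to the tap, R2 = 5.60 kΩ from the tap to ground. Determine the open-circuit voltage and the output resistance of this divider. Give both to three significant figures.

V_th is the open-circuit tap voltage: 29.8 × 5.60/(93.4 + 5.60) = 1.69 V.
With the supply zeroed, R1 and R2 appear in parallel from the tap: R_th = R1‖R2 = (93.4 × 5.60)/99.00 = 5.28 kΩ.

V_th = 1.69 V, R_th = 5.28 kΩ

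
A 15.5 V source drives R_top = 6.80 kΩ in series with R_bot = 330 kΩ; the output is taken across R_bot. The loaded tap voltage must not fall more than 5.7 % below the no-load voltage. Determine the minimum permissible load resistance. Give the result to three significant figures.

R_L(min) ≈ 110 kΩ

Output resistance R_th = R_top‖R_bot = (6.80 × 330)/336.8 = 6.663 kΩ.
The fractional drop is R_th/(R_th + R_L); requiring this ≤ 0.0570 gives R_L ≥ R_th(1/0.0570 − 1) = 6.663 × 16.54 = 110 kΩ.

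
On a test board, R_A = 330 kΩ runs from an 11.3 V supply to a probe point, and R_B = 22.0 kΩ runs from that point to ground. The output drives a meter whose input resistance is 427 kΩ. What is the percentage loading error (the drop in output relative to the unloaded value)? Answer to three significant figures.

4.61 %

The divider's output (Thévenin) resistance is R_A‖R_B = 20.62 kΩ.
Fractional drop under load = R_th/(R_th + R_L) = 20.62 / (20.62 + 427) = 0.04608.
So the output falls by 4.61 %.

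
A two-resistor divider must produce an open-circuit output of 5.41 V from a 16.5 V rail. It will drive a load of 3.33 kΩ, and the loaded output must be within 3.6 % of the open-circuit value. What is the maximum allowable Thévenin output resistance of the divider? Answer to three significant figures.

R_th ≤ 124 Ω

Loading drop = R_th/(R_th + R_L) ≤ 0.0360, so R_th ≤ R_L · ε/(1−ε) = 3.33 kΩ × 0.0360/0.9640 = 124 Ω.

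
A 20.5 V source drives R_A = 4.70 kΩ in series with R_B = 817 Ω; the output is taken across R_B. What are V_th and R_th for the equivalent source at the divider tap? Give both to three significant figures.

V_th is the open-circuit tap voltage: 20.5 × 817/(4700 + 817) = 3.04 V.
With the supply zeroed, R_A and R_B appear in parallel from the tap: R_th = R_A‖R_B = (4700 × 817)/5517 = 696 Ω.

V_th = 3.04 V, R_th = 696 Ω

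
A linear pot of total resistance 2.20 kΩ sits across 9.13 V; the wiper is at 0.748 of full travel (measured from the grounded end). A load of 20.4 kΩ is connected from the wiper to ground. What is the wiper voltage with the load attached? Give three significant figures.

V ≈ 6.69 V

The wiper splits the pot into (1−α)R = 554.4 Ω above and αR = 1646 Ω below.
Lower section ‖ load = 1523 Ω.
V_wiper = 9.13 × 1523/(554.4 + 1523) = 6.69 V.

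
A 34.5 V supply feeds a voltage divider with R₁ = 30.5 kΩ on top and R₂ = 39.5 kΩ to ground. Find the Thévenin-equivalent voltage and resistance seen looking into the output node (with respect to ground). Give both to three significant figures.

V_th is the open-circuit tap voltage: 34.5 × 39.5/(30.5 + 39.5) = 19.5 V.
With the supply zeroed, R₁ and R₂ appear in parallel from the tap: R_th = R₁‖R₂ = (30.5 × 39.5)/70.00 = 17.2 kΩ.

V_th = 19.5 V, R_th = 17.2 kΩ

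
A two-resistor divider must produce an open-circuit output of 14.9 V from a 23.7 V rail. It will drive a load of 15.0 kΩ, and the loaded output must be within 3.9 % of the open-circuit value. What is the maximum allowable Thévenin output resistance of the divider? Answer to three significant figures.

Loading drop = R_th/(R_th + R_L) ≤ 0.0390, so R_th ≤ R_L · ε/(1−ε) = 15.0 kΩ × 0.0390/0.9610 = 609 Ω.
(Any R1, R2 with R2/(R1+R2) = 0.629 and R1‖R2 ≤ 609 Ω will meet the spec.)

R_th ≤ 609 Ω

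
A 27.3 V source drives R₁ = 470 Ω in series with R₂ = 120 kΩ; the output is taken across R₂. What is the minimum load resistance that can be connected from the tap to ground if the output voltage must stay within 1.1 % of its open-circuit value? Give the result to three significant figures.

R_L(min) ≈ 42.1 kΩ

Output resistance R_th = R₁‖R₂ = (470 × 120000)/120500 = 468.2 Ω.
The fractional drop is R_th/(R_th + R_L); requiring this ≤ 0.0110 gives R_L ≥ R_th(1/0.0110 − 1) = 468.2 × 89.91 = 42.1 kΩ.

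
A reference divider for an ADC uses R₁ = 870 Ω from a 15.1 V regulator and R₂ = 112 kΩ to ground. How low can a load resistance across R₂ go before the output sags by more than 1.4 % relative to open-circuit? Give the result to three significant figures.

Output resistance R_th = R₁‖R₂ = (870 × 112000)/112900 = 863.3 Ω.
The fractional drop is R_th/(R_th + R_L); requiring this ≤ 0.0140 gives R_L ≥ R_th(1/0.0140 − 1) = 863.3 × 70.43 = 60.8 kΩ.

R_L(min) ≈ 60.8 kΩ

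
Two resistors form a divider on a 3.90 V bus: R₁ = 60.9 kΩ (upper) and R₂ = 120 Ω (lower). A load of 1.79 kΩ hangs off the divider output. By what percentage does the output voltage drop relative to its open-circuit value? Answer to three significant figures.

The divider's output (Thévenin) resistance is R₁‖R₂ = 119.8 Ω.
Fractional drop under load = R_th/(R_th + R_L) = 119.8 / (119.8 + 1790) = 0.06271.
So the output falls by 6.27 %.

6.27 %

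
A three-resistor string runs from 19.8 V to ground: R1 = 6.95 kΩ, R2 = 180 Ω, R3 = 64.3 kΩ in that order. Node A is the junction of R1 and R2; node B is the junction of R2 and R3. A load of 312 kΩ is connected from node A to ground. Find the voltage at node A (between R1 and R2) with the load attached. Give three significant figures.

Below node A the series string R2+R3 = 64480 Ω sits in parallel with the 312000 Ω load: 53440 Ω.
V_A = 19.8 × 53440/(6950 + 53440) = 17.5 V.

V ≈ 17.5 V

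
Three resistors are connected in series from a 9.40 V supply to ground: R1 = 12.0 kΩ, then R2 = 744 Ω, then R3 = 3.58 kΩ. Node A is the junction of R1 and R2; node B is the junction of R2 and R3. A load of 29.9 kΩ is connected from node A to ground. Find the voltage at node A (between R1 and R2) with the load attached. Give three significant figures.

V ≈ 2.25 V

Below node A the series string R2+R3 = 4324 Ω sits in parallel with the 29900 Ω load: 3778 Ω.
V_A = 9.40 × 3778/(12000 + 3778) = 2.25 V.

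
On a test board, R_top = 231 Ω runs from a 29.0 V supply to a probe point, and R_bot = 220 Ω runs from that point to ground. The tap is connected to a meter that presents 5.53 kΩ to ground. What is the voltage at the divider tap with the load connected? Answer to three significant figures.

V_out ≈ 13.9 V

The load sits in parallel with R_bot: R_bot‖R_L = (220 × 5530) / (220 + 5530) = 211.6 Ω.
V_out = 29.0 × 211.6 / (231 + 211.6) = 29.0 × 211.6/442.6 = 13.9 V.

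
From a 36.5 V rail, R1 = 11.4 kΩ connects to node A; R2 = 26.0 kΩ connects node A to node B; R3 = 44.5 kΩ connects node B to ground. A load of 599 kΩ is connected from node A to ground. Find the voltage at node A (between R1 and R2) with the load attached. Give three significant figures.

V ≈ 30.9 V

Below node A the series string R2+R3 = 70.50 kΩ sits in parallel with the 599 kΩ load: 63.08 kΩ.
V_A = 36.5 × 63.08/(11.4 + 63.08) = 30.9 V.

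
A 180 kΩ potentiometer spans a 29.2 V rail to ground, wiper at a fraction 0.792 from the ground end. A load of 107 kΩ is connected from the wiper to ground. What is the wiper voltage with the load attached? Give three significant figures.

The wiper splits the pot into (1−α)R = 37.44 kΩ above and αR = 142.6 kΩ below.
Lower section ‖ load = 61.12 kΩ.
V_wiper = 29.2 × 61.12/(37.44 + 61.12) = 18.1 V.

V ≈ 18.1 V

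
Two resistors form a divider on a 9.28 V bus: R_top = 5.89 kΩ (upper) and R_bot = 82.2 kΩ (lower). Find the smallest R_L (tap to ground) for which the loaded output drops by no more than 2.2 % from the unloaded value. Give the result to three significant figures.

R_L(min) ≈ 244 kΩ

Output resistance R_th = R_top‖R_bot = (5.89 × 82.2)/88.09 = 5.496 kΩ.
The fractional drop is R_th/(R_th + R_L); requiring this ≤ 0.0220 gives R_L ≥ R_th(1/0.0220 − 1) = 5.496 × 44.45 = 244 kΩ.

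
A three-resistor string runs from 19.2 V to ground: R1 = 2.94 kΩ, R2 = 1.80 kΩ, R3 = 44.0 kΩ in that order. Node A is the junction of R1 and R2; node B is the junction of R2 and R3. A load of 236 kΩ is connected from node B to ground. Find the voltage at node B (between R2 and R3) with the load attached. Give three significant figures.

At node B, R3 is in parallel with the load: R3‖R_L = 37.09 kΩ.
Below node A the resistance is R2 + (R3‖R_L) = 38.89 kΩ, so V_A = 19.2 × 38.89/41.83 = 17.85 V.
Then V_B = V_A × (R3‖R_L)/(R2 + R3‖R_L) = 17.85 × 37.09/38.89 = 17.0 V.

V ≈ 17.0 V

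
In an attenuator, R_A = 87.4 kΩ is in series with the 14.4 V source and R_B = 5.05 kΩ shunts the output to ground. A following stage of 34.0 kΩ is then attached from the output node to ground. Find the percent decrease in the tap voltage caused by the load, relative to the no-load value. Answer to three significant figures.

12.3 %

Unloaded V = 14.4 × 5.05/92.45 = 0.78659 V.
Loaded: R_B‖R_L = 4.397 kΩ, giving V = 14.4 × 4.397/91.80 = 0.68974 V.
Drop = (0.78659 − 0.68974) / 0.78659 = 12.3 %.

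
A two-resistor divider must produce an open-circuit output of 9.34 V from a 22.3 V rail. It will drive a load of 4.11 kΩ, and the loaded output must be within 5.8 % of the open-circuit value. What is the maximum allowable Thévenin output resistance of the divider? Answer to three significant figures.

Loading drop = R_th/(R_th + R_L) ≤ 0.0580, so R_th ≤ R_L · ε/(1−ε) = 4.11 kΩ × 0.0580/0.9420 = 253 Ω.
(Any R1, R2 with R2/(R1+R2) = 0.419 and R1‖R2 ≤ 253 Ω will meet the spec.)

R_th ≤ 253 Ω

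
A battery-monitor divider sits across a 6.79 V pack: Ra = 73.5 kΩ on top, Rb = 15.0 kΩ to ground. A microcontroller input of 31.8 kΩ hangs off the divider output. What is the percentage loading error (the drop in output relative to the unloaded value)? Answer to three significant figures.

28.1 %

Unloaded V = 6.79 × 15.0/88.50 = 1.151 V.
Loaded: Rb‖R_L = 10.19 kΩ, giving V = 6.79 × 10.19/83.69 = 0.8269 V.
Drop = (1.151 − 0.8269) / 1.151 = 28.1 %.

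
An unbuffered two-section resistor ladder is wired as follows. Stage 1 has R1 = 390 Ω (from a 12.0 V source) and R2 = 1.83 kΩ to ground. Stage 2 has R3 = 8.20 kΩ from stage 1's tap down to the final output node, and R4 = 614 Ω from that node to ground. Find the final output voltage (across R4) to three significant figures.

Stage 2 presents R3+R4 = 8814 Ω as a load on stage 1's tap.
Stage 1's lower leg becomes R2‖(R3+R4) = 1515 Ω, so V_mid = 12.0 × 1515/1905 = 9.544 V.
Stage 2 is itself unloaded: V_out = V_mid × R4/(R3+R4) = 9.544 × 614/8814 = 0.665 V.

V_out ≈ 0.665 V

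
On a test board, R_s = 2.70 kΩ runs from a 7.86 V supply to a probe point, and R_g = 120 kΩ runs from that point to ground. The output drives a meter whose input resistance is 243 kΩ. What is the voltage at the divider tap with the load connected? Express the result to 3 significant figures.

The load sits in parallel with R_g: R_g‖R_L = (120 × 243) / (120 + 243) = 80.33 kΩ.
V_out = 7.86 × 80.33 / (2.70 + 80.33) = 7.86 × 80.33/83.03 = 7.60 V.
(Unloaded it would have been 7.69 V.)

V_out ≈ 7.60 V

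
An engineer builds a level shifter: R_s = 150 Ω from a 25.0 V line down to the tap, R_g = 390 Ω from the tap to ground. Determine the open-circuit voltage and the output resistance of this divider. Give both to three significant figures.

V_th is the open-circuit tap voltage: 25.0 × 390/(150 + 390) = 18.1 V.
With the supply zeroed, R_s and R_g appear in parallel from the tap: R_th = R_s‖R_g = (150 × 390)/540.0 = 108 Ω.

V_th = 18.1 V, R_th = 108 Ω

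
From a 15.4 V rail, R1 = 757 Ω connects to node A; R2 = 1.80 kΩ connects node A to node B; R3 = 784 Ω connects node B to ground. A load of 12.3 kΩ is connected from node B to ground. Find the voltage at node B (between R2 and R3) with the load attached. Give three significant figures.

At node B, R3 is in parallel with the load: R3‖R_L = 737.0 Ω.
Below node A the resistance is R2 + (R3‖R_L) = 2537 Ω, so V_A = 15.4 × 2537/3294 = 11.86 V.
Then V_B = V_A × (R3‖R_L)/(R2 + R3‖R_L) = 11.86 × 737.0/2537 = 3.45 V.

V ≈ 3.45 V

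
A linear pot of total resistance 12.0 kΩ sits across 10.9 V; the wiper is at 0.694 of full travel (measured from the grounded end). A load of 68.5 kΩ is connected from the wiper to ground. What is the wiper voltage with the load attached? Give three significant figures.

The wiper splits the pot into (1−α)R = 3.672 kΩ above and αR = 8.328 kΩ below.
Lower section ‖ load = 7.425 kΩ.
V_wiper = 10.9 × 7.425/(3.672 + 7.425) = 7.29 V.

V ≈ 7.29 V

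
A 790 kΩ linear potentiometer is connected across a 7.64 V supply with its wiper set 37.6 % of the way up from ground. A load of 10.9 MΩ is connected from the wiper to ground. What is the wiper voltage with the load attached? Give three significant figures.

V ≈ 2.82 V

The wiper splits the pot into (1−α)R = 493.0 kΩ above and αR = 297.0 kΩ below.
Lower section ‖ load = 289.2 kΩ.
V_wiper = 7.64 × 289.2/(493.0 + 289.2) = 2.82 V.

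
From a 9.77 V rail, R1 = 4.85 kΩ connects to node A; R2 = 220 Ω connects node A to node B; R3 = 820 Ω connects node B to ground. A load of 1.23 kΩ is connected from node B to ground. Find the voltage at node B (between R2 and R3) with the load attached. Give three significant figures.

V ≈ 0.864 V

At node B, R3 is in parallel with the load: R3‖R_L = 492.0 Ω.
Below node A the resistance is R2 + (R3‖R_L) = 712.0 Ω, so V_A = 9.77 × 712.0/5562 = 1.251 V.
Then V_B = V_A × (R3‖R_L)/(R2 + R3‖R_L) = 1.251 × 492.0/712.0 = 0.864 V.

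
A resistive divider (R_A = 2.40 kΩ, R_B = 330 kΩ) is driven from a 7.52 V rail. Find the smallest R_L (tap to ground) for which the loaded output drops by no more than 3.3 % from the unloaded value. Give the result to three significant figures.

Output resistance R_th = R_A‖R_B = (2.40 × 330)/332.4 = 2.383 kΩ.
The fractional drop is R_th/(R_th + R_L); requiring this ≤ 0.0330 gives R_L ≥ R_th(1/0.0330 − 1) = 2.383 × 29.30 = 69.8 kΩ.

R_L(min) ≈ 69.8 kΩ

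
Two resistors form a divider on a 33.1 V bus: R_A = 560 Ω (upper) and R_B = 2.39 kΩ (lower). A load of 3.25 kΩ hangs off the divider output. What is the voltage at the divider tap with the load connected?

The load sits in parallel with R_B: R_B‖R_L = (2390 × 3250) / (2390 + 3250) = 1377 Ω.
V_out = 33.1 × 1377 / (560 + 1377) = 33.1 × 1377/1937 = 23.5 V.
(Unloaded it would have been 26.8 V.)

V_out ≈ 23.5 V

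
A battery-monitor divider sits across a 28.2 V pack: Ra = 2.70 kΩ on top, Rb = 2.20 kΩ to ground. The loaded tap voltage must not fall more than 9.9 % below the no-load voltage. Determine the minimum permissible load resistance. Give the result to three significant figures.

Output resistance R_th = Ra‖Rb = (2.70 × 2.20)/4.900 = 1.212 kΩ.
The fractional drop is R_th/(R_th + R_L); requiring this ≤ 0.0990 gives R_L ≥ R_th(1/0.0990 − 1) = 1.212 × 9.101 = 11.0 kΩ.

R_L(min) ≈ 11.0 kΩ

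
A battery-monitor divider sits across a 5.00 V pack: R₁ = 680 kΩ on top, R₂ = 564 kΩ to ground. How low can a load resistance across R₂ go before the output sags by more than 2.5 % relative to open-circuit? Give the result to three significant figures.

R_L(min) ≈ 12.0 MΩ

Output resistance R_th = R₁‖R₂ = (680 × 564)/1244 = 308.3 kΩ.
The fractional drop is R_th/(R_th + R_L); requiring this ≤ 0.0250 gives R_L ≥ R_th(1/0.0250 − 1) = 308.3 × 39.00 = 12.0 MΩ.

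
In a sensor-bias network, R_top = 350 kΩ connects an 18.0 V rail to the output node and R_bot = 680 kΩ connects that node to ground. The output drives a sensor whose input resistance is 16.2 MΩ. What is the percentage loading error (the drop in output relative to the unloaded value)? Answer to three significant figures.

The divider's output (Thévenin) resistance is R_top‖R_bot = 231.1 kΩ.
Fractional drop under load = R_th/(R_th + R_L) = 231.1 / (231.1 + 16200) = 0.01406.
So the output falls by 1.41 %.

1.41 %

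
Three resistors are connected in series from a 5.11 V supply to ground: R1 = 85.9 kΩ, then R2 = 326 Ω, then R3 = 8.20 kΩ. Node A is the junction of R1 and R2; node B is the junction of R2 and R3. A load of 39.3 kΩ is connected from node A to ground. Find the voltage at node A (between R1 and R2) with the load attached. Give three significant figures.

Below node A the series string R2+R3 = 8526 Ω sits in parallel with the 39300 Ω load: 7006 Ω.
V_A = 5.11 × 7006/(85900 + 7006) = 0.385 V.

V ≈ 0.385 V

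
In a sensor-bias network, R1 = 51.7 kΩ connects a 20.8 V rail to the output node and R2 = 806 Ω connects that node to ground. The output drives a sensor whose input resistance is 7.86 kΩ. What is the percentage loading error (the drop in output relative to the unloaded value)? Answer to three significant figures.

The divider's output (Thévenin) resistance is R1‖R2 = 793.6 Ω.
Fractional drop under load = R_th/(R_th + R_L) = 793.6 / (793.6 + 7860) = 0.09171.
So the output falls by 9.17 %.

9.17 %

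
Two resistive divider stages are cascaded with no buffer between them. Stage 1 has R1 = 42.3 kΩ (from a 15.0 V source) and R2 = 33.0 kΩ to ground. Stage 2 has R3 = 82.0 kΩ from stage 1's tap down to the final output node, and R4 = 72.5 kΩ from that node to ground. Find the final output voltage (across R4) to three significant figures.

V_out ≈ 2.75 V

Stage 2 presents R3+R4 = 154.5 kΩ as a load on stage 1's tap.
Stage 1's lower leg becomes R2‖(R3+R4) = 27.19 kΩ, so V_mid = 15.0 × 27.19/69.49 = 5.869 V.
Stage 2 is itself unloaded: V_out = V_mid × R4/(R3+R4) = 5.869 × 72.5/154.5 = 2.75 V.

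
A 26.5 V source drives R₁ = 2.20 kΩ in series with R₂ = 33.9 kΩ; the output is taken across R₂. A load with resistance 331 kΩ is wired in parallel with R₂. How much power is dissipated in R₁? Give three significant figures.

Total resistance from the source is R₁ + (R₂‖R_L) = 32.95 kΩ, so I = 26.5/32.95 kΩ = 0.8042 mA.
P = I²·R₁ = (0.8042 mA)² × 2.20 kΩ = 1.42 mW.

P ≈ 1.42 mW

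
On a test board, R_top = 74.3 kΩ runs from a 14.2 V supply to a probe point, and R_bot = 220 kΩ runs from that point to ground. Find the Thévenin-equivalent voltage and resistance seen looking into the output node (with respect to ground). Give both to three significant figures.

V_th = 10.6 V, R_th = 55.5 kΩ

V_th is the open-circuit tap voltage: 14.2 × 220/(74.3 + 220) = 10.6 V.
With the supply zeroed, R_top and R_bot appear in parallel from the tap: R_th = R_top‖R_bot = (74.3 × 220)/294.3 = 55.5 kΩ.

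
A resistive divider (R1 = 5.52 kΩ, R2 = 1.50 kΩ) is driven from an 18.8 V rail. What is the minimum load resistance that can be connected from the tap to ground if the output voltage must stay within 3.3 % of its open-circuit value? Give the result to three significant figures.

R_L(min) ≈ 34.6 kΩ

Output resistance R_th = R1‖R2 = (5.52 × 1.50)/7.020 = 1.179 kΩ.
The fractional drop is R_th/(R_th + R_L); requiring this ≤ 0.0330 gives R_L ≥ R_th(1/0.0330 − 1) = 1.179 × 29.30 = 34.6 kΩ.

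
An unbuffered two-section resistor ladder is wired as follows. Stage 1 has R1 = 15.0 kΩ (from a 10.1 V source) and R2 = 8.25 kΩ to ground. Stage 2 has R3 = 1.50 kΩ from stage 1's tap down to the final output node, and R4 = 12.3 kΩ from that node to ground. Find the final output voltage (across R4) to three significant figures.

Stage 2 presents R3+R4 = 13.80 kΩ as a load on stage 1's tap.
Stage 1's lower leg becomes R2‖(R3+R4) = 5.163 kΩ, so V_mid = 10.1 × 5.163/20.16 = 2.586 V.
Stage 2 is itself unloaded: V_out = V_mid × R4/(R3+R4) = 2.586 × 12.3/13.80 = 2.31 V.

V_out ≈ 2.31 V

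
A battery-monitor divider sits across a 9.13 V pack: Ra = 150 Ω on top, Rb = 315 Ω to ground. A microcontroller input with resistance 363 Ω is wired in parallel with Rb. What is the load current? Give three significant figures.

Rb‖R_L = 168.7 Ω; V_out = 9.13 × 168.7/318.7 = 4.832 V.
I_L = V_out / R_L = 4.832 / 363 Ω = 13.3 mA.

I_L ≈ 13.3 mA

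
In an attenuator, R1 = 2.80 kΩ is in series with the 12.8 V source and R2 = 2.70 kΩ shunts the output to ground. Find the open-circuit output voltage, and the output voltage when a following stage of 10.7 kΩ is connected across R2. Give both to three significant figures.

Open-circuit: V = 12.8 × 2.70/(2.80 + 2.70) = 6.28 V.
With the load, R2 becomes R2‖R_L = 2.156 kΩ, so V = 12.8 × 2.156/4.956 = 5.57 V.

Unloaded: 6.28 V; loaded: 5.57 V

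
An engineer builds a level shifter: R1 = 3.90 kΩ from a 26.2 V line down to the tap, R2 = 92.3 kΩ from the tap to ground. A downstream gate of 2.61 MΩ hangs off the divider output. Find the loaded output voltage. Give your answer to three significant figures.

V_out ≈ 25.1 V

The load sits in parallel with R2: R2‖R_L = (92.3 × 2610) / (92.3 + 2610) = 89.15 kΩ.
V_out = 26.2 × 89.15 / (3.90 + 89.15) = 26.2 × 89.15/93.05 = 25.1 V.
(Unloaded it would have been 25.1 V.)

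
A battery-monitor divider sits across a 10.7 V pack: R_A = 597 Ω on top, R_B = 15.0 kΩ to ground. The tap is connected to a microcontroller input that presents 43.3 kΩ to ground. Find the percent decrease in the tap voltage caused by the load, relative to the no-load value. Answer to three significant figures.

The divider's output (Thévenin) resistance is R_A‖R_B = 574.1 Ω.
Fractional drop under load = R_th/(R_th + R_L) = 574.1 / (574.1 + 43300) = 0.01309.
So the output falls by 1.31 %.

1.31 %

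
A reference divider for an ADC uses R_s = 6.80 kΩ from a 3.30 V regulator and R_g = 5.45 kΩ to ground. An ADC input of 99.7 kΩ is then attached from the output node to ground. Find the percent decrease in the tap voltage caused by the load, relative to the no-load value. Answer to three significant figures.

2.95 %

The divider's output (Thévenin) resistance is R_s‖R_g = 3.025 kΩ.
Fractional drop under load = R_th/(R_th + R_L) = 3.025 / (3.025 + 99.7) = 0.02945.
So the output falls by 2.95 %.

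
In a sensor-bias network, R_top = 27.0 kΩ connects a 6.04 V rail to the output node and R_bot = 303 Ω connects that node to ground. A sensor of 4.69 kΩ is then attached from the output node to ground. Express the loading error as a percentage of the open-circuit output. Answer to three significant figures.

6.01 %

The divider's output (Thévenin) resistance is R_top‖R_bot = 299.6 Ω.
Fractional drop under load = R_th/(R_th + R_L) = 299.6 / (299.6 + 4690) = 0.06005.
So the output falls by 6.01 %.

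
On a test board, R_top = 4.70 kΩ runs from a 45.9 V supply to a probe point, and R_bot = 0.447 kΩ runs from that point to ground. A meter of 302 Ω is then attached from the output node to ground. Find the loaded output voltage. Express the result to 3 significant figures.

The load sits in parallel with R_bot: R_bot‖R_L = (447 × 302) / (447 + 302) = 180.2 Ω.
V_out = 45.9 × 180.2 / (4700 + 180.2) = 45.9 × 180.2/4880 = 1.70 V.

V_out ≈ 1.70 V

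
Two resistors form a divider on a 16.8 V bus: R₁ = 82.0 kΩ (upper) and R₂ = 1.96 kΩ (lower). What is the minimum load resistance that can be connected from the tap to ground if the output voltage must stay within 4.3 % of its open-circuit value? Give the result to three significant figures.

Output resistance R_th = R₁‖R₂ = (82.0 × 1.96)/83.96 = 1.914 kΩ.
The fractional drop is R_th/(R_th + R_L); requiring this ≤ 0.0430 gives R_L ≥ R_th(1/0.0430 − 1) = 1.914 × 22.26 = 42.6 kΩ.

R_L(min) ≈ 42.6 kΩ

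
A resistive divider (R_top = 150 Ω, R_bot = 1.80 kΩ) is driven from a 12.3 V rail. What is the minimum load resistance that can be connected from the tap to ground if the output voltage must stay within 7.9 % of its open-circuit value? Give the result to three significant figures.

R_L(min) ≈ 1.61 kΩ

Output resistance R_th = R_top‖R_bot = (150 × 1800)/1950 = 138.5 Ω.
The fractional drop is R_th/(R_th + R_L); requiring this ≤ 0.0790 gives R_L ≥ R_th(1/0.0790 − 1) = 138.5 × 11.66 = 1.61 kΩ.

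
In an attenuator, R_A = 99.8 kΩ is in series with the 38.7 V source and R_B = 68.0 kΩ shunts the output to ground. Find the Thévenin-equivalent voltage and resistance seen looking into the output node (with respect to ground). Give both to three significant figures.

V_th = 15.7 V, R_th = 40.4 kΩ

V_th is the open-circuit tap voltage: 38.7 × 68.0/(99.8 + 68.0) = 15.7 V.
With the supply zeroed, R_A and R_B appear in parallel from the tap: R_th = R_A‖R_B = (99.8 × 68.0)/167.8 = 40.4 kΩ.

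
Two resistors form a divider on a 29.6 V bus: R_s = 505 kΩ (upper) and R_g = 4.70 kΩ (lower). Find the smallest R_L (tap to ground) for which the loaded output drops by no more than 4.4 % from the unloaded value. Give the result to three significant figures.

R_L(min) ≈ 101 kΩ

Output resistance R_th = R_s‖R_g = (505 × 4.70)/509.7 = 4.657 kΩ.
The fractional drop is R_th/(R_th + R_L); requiring this ≤ 0.0440 gives R_L ≥ R_th(1/0.0440 − 1) = 4.657 × 21.73 = 101 kΩ.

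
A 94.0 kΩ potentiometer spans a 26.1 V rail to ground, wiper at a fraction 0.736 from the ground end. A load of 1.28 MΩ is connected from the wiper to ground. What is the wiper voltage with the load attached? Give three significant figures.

V ≈ 18.9 V

The wiper splits the pot into (1−α)R = 24.82 kΩ above and αR = 69.18 kΩ below.
Lower section ‖ load = 65.64 kΩ.
V_wiper = 26.1 × 65.64/(24.82 + 65.64) = 18.9 V.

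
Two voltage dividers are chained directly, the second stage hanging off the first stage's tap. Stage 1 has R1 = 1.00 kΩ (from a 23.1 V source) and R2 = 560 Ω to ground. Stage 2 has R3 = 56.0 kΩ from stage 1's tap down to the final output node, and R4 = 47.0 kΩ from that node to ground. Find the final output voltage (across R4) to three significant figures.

V_out ≈ 3.77 V

Stage 2 presents R3+R4 = 103000 Ω as a load on stage 1's tap.
Stage 1's lower leg becomes R2‖(R3+R4) = 557.0 Ω, so V_mid = 23.1 × 557.0/1557 = 8.264 V.
Stage 2 is itself unloaded: V_out = V_mid × R4/(R3+R4) = 8.264 × 47000/103000 = 3.77 V.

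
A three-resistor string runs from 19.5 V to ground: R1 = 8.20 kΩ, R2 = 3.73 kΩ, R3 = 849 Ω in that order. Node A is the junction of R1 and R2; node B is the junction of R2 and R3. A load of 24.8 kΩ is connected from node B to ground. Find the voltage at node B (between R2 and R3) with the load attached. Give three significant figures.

At node B, R3 is in parallel with the load: R3‖R_L = 820.9 Ω.
Below node A the resistance is R2 + (R3‖R_L) = 4551 Ω, so V_A = 19.5 × 4551/12750 = 6.960 V.
Then V_B = V_A × (R3‖R_L)/(R2 + R3‖R_L) = 6.960 × 820.9/4551 = 1.26 V.

V ≈ 1.26 V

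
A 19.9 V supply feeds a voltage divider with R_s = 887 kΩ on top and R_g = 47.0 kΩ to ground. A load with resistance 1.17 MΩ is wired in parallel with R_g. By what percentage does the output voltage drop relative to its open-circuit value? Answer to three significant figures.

The divider's output (Thévenin) resistance is R_s‖R_g = 44.63 kΩ.
Fractional drop under load = R_th/(R_th + R_L) = 44.63 / (44.63 + 1170) = 0.03675.
So the output falls by 3.67 %.

3.67 %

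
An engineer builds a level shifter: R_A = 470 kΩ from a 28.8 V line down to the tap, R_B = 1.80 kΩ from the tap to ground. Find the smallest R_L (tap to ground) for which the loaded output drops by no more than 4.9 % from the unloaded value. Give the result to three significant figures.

Output resistance R_th = R_A‖R_B = (470 × 1.80)/471.8 = 1.793 kΩ.
The fractional drop is R_th/(R_th + R_L); requiring this ≤ 0.0490 gives R_L ≥ R_th(1/0.0490 − 1) = 1.793 × 19.41 = 34.8 kΩ.

R_L(min) ≈ 34.8 kΩ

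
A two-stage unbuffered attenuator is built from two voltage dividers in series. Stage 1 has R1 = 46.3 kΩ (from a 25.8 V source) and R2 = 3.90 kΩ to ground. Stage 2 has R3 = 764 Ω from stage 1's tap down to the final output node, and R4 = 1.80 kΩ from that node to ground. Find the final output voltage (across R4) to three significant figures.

V_out ≈ 0.586 V

Stage 2 presents R3+R4 = 2564 Ω as a load on stage 1's tap.
Stage 1's lower leg becomes R2‖(R3+R4) = 1547 Ω, so V_mid = 25.8 × 1547/47850 = 0.8342 V.
Stage 2 is itself unloaded: V_out = V_mid × R4/(R3+R4) = 0.8342 × 1800/2564 = 0.586 V.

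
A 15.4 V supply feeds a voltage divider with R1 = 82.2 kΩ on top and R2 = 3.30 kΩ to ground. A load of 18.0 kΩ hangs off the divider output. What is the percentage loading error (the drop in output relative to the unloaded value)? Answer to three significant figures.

15.0 %

Unloaded V = 15.4 × 3.30/85.50 = 0.59439 V.
Loaded: R2‖R_L = 2.789 kΩ, giving V = 15.4 × 2.789/84.99 = 0.50532 V.
Drop = (0.59439 − 0.50532) / 0.59439 = 15.0 %.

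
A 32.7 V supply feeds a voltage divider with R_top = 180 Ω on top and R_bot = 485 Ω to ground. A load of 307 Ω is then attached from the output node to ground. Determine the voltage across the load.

The load sits in parallel with R_bot: R_bot‖R_L = (485 × 307) / (485 + 307) = 188.0 Ω.
V_out = 32.7 × 188.0 / (180 + 188.0) = 32.7 × 188.0/368.0 = 16.7 V.

V_out ≈ 16.7 V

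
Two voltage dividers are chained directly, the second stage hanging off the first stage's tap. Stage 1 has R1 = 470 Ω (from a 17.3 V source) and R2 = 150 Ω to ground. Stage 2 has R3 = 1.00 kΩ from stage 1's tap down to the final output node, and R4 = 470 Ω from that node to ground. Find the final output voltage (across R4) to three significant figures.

V_out ≈ 1.24 V

Stage 2 presents R3+R4 = 1470 Ω as a load on stage 1's tap.
Stage 1's lower leg becomes R2‖(R3+R4) = 136.1 Ω, so V_mid = 17.3 × 136.1/606.1 = 3.885 V.
Stage 2 is itself unloaded: V_out = V_mid × R4/(R3+R4) = 3.885 × 470/1470 = 1.24 V.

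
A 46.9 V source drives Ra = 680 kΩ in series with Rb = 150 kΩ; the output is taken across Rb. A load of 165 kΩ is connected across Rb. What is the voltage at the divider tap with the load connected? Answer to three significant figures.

The load sits in parallel with Rb: Rb‖R_L = (150 × 165) / (150 + 165) = 78.57 kΩ.
V_out = 46.9 × 78.57 / (680 + 78.57) = 46.9 × 78.57/758.6 = 4.86 V.
(Unloaded it would have been 8.48 V.)

V_out ≈ 4.86 V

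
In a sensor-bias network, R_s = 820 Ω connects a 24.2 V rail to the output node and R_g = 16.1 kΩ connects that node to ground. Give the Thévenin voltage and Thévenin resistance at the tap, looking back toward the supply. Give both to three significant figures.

V_th = 23.0 V, R_th = 780 Ω

V_th is the open-circuit tap voltage: 24.2 × 16100/(820 + 16100) = 23.0 V.
With the supply zeroed, R_s and R_g appear in parallel from the tap: R_th = R_s‖R_g = (820 × 16100)/16920 = 780 Ω.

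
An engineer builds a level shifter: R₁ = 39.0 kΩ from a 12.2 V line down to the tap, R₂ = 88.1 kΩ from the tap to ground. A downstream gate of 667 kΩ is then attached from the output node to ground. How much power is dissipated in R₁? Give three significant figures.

P ≈ 0.425 mW

Total resistance from the source is R₁ + (R₂‖R_L) = 116.8 kΩ, so I = 12.2/116.8 kΩ = 0.1044 mA.
P = I²·R₁ = (0.1044 mA)² × 39.0 kΩ = 0.425 mW.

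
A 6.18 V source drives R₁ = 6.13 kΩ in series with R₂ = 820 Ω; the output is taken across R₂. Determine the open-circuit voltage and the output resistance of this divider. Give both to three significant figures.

V_th is the open-circuit tap voltage: 6.18 × 820/(6130 + 820) = 0.729 V.
With the supply zeroed, R₁ and R₂ appear in parallel from the tap: R_th = R₁‖R₂ = (6130 × 820)/6950 = 723 Ω.

V_th = 0.729 V, R_th = 723 Ω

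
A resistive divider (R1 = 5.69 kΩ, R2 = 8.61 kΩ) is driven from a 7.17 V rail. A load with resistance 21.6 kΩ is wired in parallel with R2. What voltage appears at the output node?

The load sits in parallel with R2: R2‖R_L = (8.61 × 21.6) / (8.61 + 21.6) = 6.156 kΩ.
V_out = 7.17 × 6.156 / (5.69 + 6.156) = 7.17 × 6.156/11.85 = 3.73 V.

V_out ≈ 3.73 V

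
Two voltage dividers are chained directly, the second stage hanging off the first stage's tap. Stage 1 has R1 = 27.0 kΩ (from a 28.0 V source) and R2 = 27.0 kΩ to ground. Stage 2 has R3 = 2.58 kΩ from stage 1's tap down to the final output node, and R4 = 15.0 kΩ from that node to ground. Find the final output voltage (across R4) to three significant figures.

V_out ≈ 6.76 V

Stage 2 presents R3+R4 = 17.58 kΩ as a load on stage 1's tap.
Stage 1's lower leg becomes R2‖(R3+R4) = 10.65 kΩ, so V_mid = 28.0 × 10.65/37.65 = 7.919 V.
Stage 2 is itself unloaded: V_out = V_mid × R4/(R3+R4) = 7.919 × 15.0/17.58 = 6.76 V.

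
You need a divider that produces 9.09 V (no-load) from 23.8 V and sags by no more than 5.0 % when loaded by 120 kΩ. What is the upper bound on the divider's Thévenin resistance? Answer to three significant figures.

Loading drop = R_th/(R_th + R_L) ≤ 0.0500, so R_th ≤ R_L · ε/(1−ε) = 120 kΩ × 0.0500/0.9500 = 6.32 kΩ.

R_th ≤ 6.32 kΩ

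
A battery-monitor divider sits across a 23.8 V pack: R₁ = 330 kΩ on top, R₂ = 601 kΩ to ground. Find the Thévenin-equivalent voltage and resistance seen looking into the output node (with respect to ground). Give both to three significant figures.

V_th = 15.4 V, R_th = 213 kΩ

V_th is the open-circuit tap voltage: 23.8 × 601/(330 + 601) = 15.4 V.
With the supply zeroed, R₁ and R₂ appear in parallel from the tap: R_th = R₁‖R₂ = (330 × 601)/931.0 = 213 kΩ.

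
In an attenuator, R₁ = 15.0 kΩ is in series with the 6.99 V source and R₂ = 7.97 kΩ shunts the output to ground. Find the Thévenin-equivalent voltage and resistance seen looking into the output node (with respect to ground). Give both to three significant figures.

V_th is the open-circuit tap voltage: 6.99 × 7.97/(15.0 + 7.97) = 2.43 V.
With the supply zeroed, R₁ and R₂ appear in parallel from the tap: R_th = R₁‖R₂ = (15.0 × 7.97)/22.97 = 5.20 kΩ.

V_th = 2.43 V, R_th = 5.20 kΩ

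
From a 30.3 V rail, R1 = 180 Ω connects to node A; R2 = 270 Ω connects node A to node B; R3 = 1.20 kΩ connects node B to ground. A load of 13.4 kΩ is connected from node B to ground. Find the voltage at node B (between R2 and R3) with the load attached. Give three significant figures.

V ≈ 21.5 V

At node B, R3 is in parallel with the load: R3‖R_L = 1101 Ω.
Below node A the resistance is R2 + (R3‖R_L) = 1371 Ω, so V_A = 30.3 × 1371/1551 = 26.78 V.
Then V_B = V_A × (R3‖R_L)/(R2 + R3‖R_L) = 26.78 × 1101/1371 = 21.5 V.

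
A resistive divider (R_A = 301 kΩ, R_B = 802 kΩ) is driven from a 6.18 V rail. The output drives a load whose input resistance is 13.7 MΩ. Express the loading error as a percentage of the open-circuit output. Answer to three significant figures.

The divider's output (Thévenin) resistance is R_A‖R_B = 218.9 kΩ.
Fractional drop under load = R_th/(R_th + R_L) = 218.9 / (218.9 + 13700) = 0.01572.
So the output falls by 1.57 %.

1.57 %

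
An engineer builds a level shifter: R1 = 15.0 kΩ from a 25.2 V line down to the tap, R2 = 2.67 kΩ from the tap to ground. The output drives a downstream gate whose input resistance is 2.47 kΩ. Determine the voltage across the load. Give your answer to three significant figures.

V_out ≈ 1.99 V

The load sits in parallel with R2: R2‖R_L = (2.67 × 2.47) / (2.67 + 2.47) = 1.283 kΩ.
V_out = 25.2 × 1.283 / (15.0 + 1.283) = 25.2 × 1.283/16.28 = 1.99 V.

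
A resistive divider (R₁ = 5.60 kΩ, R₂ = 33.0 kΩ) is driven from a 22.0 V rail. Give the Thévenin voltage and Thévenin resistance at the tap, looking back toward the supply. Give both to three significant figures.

V_th = 18.8 V, R_th = 4.79 kΩ

V_th is the open-circuit tap voltage: 22.0 × 33.0/(5.60 + 33.0) = 18.8 V.
With the supply zeroed, R₁ and R₂ appear in parallel from the tap: R_th = R₁‖R₂ = (5.60 × 33.0)/38.60 = 4.79 kΩ.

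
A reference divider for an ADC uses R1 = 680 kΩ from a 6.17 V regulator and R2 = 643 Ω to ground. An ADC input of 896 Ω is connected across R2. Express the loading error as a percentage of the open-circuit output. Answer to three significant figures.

41.8 %

Unloaded V = 6.17 × 643/680600 = 0.005829 V.
Loaded: R2‖R_L = 374.4 Ω, giving V = 6.17 × 374.4/680400 = 0.003395 V.
Drop = (0.005829 − 0.003395) / 0.005829 = 41.8 %.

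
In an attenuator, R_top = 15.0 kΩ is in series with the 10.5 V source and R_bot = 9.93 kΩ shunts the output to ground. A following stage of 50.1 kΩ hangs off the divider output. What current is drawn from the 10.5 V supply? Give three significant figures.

I ≈ 0.451 mA

R_bot‖R_L = 8.287 kΩ, so the source sees R_top + R_bot‖R_L = 23.29 kΩ.
I = 10.5 V / 23.29 kΩ = 0.451 mA.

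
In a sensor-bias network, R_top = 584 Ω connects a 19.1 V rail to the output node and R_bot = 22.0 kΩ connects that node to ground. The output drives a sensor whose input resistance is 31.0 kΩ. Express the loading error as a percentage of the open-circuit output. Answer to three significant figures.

1.80 %

The divider's output (Thévenin) resistance is R_top‖R_bot = 568.9 Ω.
Fractional drop under load = R_th/(R_th + R_L) = 568.9 / (568.9 + 31000) = 0.01802.
So the output falls by 1.80 %.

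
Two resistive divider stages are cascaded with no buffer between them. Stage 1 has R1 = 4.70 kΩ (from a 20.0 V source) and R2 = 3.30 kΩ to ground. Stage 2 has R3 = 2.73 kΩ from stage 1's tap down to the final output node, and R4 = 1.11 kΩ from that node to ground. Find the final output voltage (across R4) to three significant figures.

V_out ≈ 1.58 V

Stage 2 presents R3+R4 = 3.840 kΩ as a load on stage 1's tap.
Stage 1's lower leg becomes R2‖(R3+R4) = 1.775 kΩ, so V_mid = 20.0 × 1.775/6.475 = 5.482 V.
Stage 2 is itself unloaded: V_out = V_mid × R4/(R3+R4) = 5.482 × 1.11/3.840 = 1.58 V.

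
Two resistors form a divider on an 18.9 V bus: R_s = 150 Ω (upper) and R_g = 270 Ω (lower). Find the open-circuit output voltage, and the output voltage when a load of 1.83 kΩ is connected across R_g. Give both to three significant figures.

Open-circuit: V = 18.9 × 270/(150 + 270) = 12.2 V.
With the load, R_g becomes R_g‖R_L = 235.3 Ω, so V = 18.9 × 235.3/385.3 = 11.5 V.

Unloaded: 12.2 V; loaded: 11.5 V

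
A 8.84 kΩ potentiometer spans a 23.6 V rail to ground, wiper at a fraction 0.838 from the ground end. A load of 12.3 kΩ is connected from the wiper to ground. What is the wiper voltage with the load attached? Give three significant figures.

The wiper splits the pot into (1−α)R = 1.432 kΩ above and αR = 7.408 kΩ below.
Lower section ‖ load = 4.623 kΩ.
V_wiper = 23.6 × 4.623/(1.432 + 4.623) = 18.0 V.

V ≈ 18.0 V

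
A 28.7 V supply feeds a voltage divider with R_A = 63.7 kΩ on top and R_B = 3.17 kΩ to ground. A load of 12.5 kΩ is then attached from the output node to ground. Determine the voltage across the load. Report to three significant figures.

V_out ≈ 1.10 V

The load sits in parallel with R_B: R_B‖R_L = (3.17 × 12.5) / (3.17 + 12.5) = 2.529 kΩ.
V_out = 28.7 × 2.529 / (63.7 + 2.529) = 28.7 × 2.529/66.23 = 1.10 V.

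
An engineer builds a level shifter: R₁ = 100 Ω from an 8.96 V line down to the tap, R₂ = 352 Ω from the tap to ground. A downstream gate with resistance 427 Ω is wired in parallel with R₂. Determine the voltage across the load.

The load sits in parallel with R₂: R₂‖R_L = (352 × 427) / (352 + 427) = 192.9 Ω.
V_out = 8.96 × 192.9 / (100 + 192.9) = 8.96 × 192.9/292.9 = 5.90 V.
(Unloaded it would have been 6.98 V.)

V_out ≈ 5.90 V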